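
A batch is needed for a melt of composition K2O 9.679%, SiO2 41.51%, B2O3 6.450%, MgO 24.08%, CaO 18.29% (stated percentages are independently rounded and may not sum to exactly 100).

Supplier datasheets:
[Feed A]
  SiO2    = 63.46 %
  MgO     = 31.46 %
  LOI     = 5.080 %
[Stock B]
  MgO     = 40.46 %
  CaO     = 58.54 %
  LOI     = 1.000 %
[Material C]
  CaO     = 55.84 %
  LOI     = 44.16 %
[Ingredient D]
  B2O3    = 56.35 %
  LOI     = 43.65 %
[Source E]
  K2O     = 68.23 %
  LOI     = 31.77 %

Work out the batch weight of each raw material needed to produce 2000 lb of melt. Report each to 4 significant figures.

Every computation maintains full precision through the solve; values along the way are displayed rounded off to 4 significant digits in the working — each reported figure is rounded exactly once — derived quantities, including yield, five oxide percentages, LOI, glass mass, the totals, are rebuilt starting from the weights for 2000 lb of glass in full float precision, exactly as printed in question or answer.
The oxide mass targets at 2000 lb melt:
  K2O: 9.679% × 2000 = 193.6 lb
  SiO2: 41.51% × 2000 = 830.2 lb
  B2O3: 6.450% × 2000 = 129.0 lb
  MgO: 24.08% × 2000 = 481.6 lb
  CaO: 18.29% × 2000 = 365.8 lb
A balance pass over the oxides, working from each reported weight, against the basis in use (each sum matches its target mass given rounding of the digits):
  K2O: 283.7·0.6823 = 193.6 lb (target 193.6 lb)
  SiO2: 1308·0.6346 = 830.1 lb (target 830.2 lb)
  B2O3: 228.9·0.5635 = 129.0 lb (target 129.0 lb)
  MgO: 1308·0.3146 + 173.1·0.4046 = 481.5 lb (target 481.6 lb)
  CaO: 173.1·0.5854 + 473.6·0.5584 = 365.8 lb (target 365.8 lb)
Glass-mass sanity pass: batch total minus LOI = 2000 lb (summing oxide targets gives 2000 lb; the stated basis being 2000 lb — deltas are rounding alone).
Total batch = Σ batch = 2467 lb; LOI removed, Σ of batch·LOI: 467.4 lb; glass ÷ batch gives a yield of 81.06%.

Batch per 2000 lb melt:
  Feed A: 1308 lb
  Stock B: 173.1 lb
  Material C: 473.6 lb
  Ingredient D: 228.9 lb
  Source E: 283.7 lb
Total batch = 2467 lb; LOI loss = 467.4 lb; yield = 81.06%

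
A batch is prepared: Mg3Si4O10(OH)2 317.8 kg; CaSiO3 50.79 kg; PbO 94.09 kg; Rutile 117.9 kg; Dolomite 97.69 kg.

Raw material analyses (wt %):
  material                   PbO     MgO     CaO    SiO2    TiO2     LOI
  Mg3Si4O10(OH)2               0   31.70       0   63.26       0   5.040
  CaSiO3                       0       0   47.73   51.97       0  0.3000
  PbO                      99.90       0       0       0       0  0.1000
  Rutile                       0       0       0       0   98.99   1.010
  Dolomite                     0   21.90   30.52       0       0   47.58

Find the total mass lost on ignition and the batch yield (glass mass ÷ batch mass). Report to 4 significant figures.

All arithmetic runs at full float precision at every stage. Rounding to four significant figures applies to each mid-chain value as printed; every reported figure sees exactly one rounding; derived quantities (totals, yield, net glass mass, ignition loss, five oxide percentages) are re-derived at full precision using the weight values for 614.3 kg of glass as quoted within question or answer.
Material-by-material LOI:
  Mg3Si4O10(OH)2: 317.8 × 0.05040 = 16.02 kg
  CaSiO3: 50.79 × 0.003000 = 0.1524 kg
  PbO: 94.09 × 0.001000 = 0.09409 kg
  Rutile: 117.9 × 0.01010 = 1.191 kg
  Dolomite: 97.69 × 0.4758 = 46.48 kg
Total LOI = 63.94 kg
Glass = batch − LOI = 678.3 − 63.94 = 614.3 kg

LOI loss = 63.94 kg; glass = 614.3 kg; yield = 90.57%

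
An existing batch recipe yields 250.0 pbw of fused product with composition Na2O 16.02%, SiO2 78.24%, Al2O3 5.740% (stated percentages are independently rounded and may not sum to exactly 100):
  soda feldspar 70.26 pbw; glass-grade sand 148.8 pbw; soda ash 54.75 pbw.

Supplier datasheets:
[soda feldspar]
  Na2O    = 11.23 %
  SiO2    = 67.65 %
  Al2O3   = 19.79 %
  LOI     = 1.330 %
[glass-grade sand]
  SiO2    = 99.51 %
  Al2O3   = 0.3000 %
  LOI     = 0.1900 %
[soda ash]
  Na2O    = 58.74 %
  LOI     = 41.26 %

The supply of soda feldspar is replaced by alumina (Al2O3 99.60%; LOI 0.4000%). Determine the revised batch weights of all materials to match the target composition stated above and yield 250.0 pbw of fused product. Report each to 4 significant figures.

Revised batch per 250.0 pbw fused product:
  alumina: 13.82 pbw
  glass-grade sand: 196.6 pbw
  soda ash: 68.18 pbw
Total batch = 278.6 pbw; LOI loss = 28.56 pbw

Each numeric step runs at exact precision from start to finish; working values are displayed, rounded to four significant figures, across the worked steps. Each reported value is rounded only once — all derived quantities (totals, net glass mass, LOI, the yield, three oxide percentages) are re-derived at exact precision from the weighed amounts on 250.0 pbw of glass, as written in problem or answer.
Per-oxide target masses for 250.0 pbw fused product:
  Na2O: 16.02% × 250.0 = 40.05 pbw
  SiO2: 78.24% × 250.0 = 195.6 pbw
  Al2O3: 5.740% × 250.0 = 14.35 pbw
Sums-versus-targets review working from each reported weight, against the basis in use (every target is met by its sum modulo rounding of the values):
  Na2O: 68.18·0.5874 = 40.05 pbw (target 40.05 pbw)
  SiO2: 196.6·0.9951 = 195.6 pbw (target 195.6 pbw)
  Al2O3: 13.82·0.9960 + 196.6·0.003000 = 14.35 pbw (target 14.35 pbw)
Mass balance on the glass: net batch after ignition = 250.0 pbw (the targets, summed, come to 250.0 pbw; against the stated basis, 250.0 pbw — any gap is answer rounding).
Summing the batch: Σ batch = 278.6 pbw; loss to ignition Σ batch·LOI = 28.56 pbw; as yield: glass ÷ batch → 89.75%.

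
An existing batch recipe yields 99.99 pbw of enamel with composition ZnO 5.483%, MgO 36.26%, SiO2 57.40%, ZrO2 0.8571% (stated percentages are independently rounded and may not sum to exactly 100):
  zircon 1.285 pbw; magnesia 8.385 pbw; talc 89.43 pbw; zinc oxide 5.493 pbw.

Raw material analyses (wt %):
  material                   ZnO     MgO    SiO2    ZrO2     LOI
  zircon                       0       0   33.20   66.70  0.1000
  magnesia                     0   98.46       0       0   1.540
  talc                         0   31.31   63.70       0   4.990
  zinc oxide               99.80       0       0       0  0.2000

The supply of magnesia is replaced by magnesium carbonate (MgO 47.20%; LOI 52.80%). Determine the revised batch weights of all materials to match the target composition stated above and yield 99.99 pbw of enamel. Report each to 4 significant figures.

Revised batch per 99.99 pbw enamel:
  zircon: 1.285 pbw
  magnesium carbonate: 17.49 pbw
  talc: 89.43 pbw
  zinc oxide: 5.493 pbw
Total batch = 113.7 pbw; LOI loss = 13.71 pbw

The intermediate values are printed rounded to 4 significant figures between the steps; all arithmetic runs at full float precision from start to finish; each reported number is rounded exactly once — all derived quantities (four oxide percentages, ignition loss, the totals, yield, glass mass) are recomputed in exact precision from the batch weights at 99.99 pbw of glass exactly as shown in the question or the answer.
Oxide mass targets, per 99.99 pbw enamel:
  ZnO: 5.483% × 99.99 = 5.482 pbw
  MgO: 36.26% × 99.99 = 36.26 pbw
  SiO2: 57.40% × 99.99 = 57.39 pbw
  ZrO2: 0.8571% × 99.99 = 0.8570 pbw
Mass-balance tally per oxide with the batch weights as given, per the basis as stated (target by target, the sums agree up to rounding of the answer):
  ZnO: 5.493·0.9980 = 5.482 pbw (target 5.482 pbw)
  MgO: 17.49·0.4720 + 89.43·0.3131 = 36.26 pbw (target 36.26 pbw)
  SiO2: 1.285·0.3320 + 89.43·0.6370 = 57.39 pbw (target 57.39 pbw)
  ZrO2: 1.285·0.6670 = 0.8571 pbw (target 0.8570 pbw)
Glass mass check: total batch − LOI = 99.99 pbw (oxide target masses add up to 99.99 pbw; against the stated basis, 99.99 pbw — deltas are rounding alone).
Summing the batch: Σ batch = 113.7 pbw; ignition loss, Σ(batch × LOI) = 13.71 pbw; yield, glass over the total, = 87.94%.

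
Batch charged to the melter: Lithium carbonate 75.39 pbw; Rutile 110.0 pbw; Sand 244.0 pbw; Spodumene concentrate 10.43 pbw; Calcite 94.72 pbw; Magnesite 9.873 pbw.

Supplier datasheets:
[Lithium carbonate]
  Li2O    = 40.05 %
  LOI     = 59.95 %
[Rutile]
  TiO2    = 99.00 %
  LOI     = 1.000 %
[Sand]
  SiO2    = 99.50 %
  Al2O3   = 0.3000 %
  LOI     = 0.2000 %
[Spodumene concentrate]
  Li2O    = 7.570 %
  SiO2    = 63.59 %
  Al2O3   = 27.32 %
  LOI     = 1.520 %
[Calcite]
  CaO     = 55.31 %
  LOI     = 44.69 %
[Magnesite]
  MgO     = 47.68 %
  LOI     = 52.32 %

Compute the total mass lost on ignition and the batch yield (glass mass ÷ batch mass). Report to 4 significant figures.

LOI loss = 94.44 pbw; glass = 450.0 pbw; yield = 82.65%

Values along the way are rounded off to 4 significant figures as shown — the whole derivation keeps full float precision through the solve — each reported number carries a single rounding. All derived quantities are carried using the weight values at 450.0 pbw of glass in full precision (glass mass, the six compositions, ignition loss, the yield, the totals) as quoted within the question or the answer.
LOI of each material in turn:
  Lithium carbonate: 75.39 × 0.5995 = 45.20 pbw
  Rutile: 110.0 × 0.01000 = 1.100 pbw
  Sand: 244.0 × 0.002000 = 0.4880 pbw
  Spodumene concentrate: 10.43 × 0.01520 = 0.1585 pbw
  Calcite: 94.72 × 0.4469 = 42.33 pbw
  Magnesite: 9.873 × 0.5232 = 5.166 pbw
Total LOI = 94.44 pbw
Glass = batch − LOI = 544.4 − 94.44 = 450.0 pbw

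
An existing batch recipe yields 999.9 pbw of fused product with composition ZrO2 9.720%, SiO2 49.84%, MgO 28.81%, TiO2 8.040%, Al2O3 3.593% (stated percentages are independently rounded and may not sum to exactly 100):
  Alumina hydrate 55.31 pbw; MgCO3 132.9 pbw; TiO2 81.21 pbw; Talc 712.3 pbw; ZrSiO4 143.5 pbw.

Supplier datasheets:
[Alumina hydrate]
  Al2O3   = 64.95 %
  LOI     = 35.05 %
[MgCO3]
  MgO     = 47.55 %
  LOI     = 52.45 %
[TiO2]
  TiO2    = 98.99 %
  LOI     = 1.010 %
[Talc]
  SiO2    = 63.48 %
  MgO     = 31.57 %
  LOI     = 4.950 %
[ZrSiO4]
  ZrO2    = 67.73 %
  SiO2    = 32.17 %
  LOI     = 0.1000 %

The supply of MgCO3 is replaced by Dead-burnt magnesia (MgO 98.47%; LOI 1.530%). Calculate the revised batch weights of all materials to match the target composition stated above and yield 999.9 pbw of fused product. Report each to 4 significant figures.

Every computation carries full precision from start to finish; the intermediate values are shown (rounded to four significant digits) in the working. Exactly one rounding lands on each reported value; all derived quantities, including yield, net glass mass, the five compositions, the totals, ignition loss, are carried using the weight values at 999.9 pbw of glass in full float precision, exactly as printed in either problem or answer.
Target masses of each oxide per 999.9 pbw fused product:
  ZrO2: 9.720% × 999.9 = 97.19 pbw
  SiO2: 49.84% × 999.9 = 498.4 pbw
  MgO: 28.81% × 999.9 = 288.1 pbw
  TiO2: 8.040% × 999.9 = 80.39 pbw
  Al2O3: 3.593% × 999.9 = 35.93 pbw
A balance pass over the oxides, with the batch weights as given, under the basis named above (summed amounts equal target values modulo rounding of the values):
  ZrO2: 143.5·0.6773 = 97.19 pbw (target 97.19 pbw)
  SiO2: 712.3·0.6348 + 143.5·0.3217 = 498.3 pbw (target 498.4 pbw)
  MgO: 64.17·0.9847 + 712.3·0.3157 = 288.1 pbw (target 288.1 pbw)
  TiO2: 81.21·0.9899 = 80.39 pbw (target 80.39 pbw)
  Al2O3: 55.31·0.6495 = 35.92 pbw (target 35.93 pbw)
The glass-mass cross-check: batch total minus LOI = 999.9 pbw (targets for the oxides total 999.9 pbw; with the basis standing at 999.9 pbw — a pure rounding effect).
Summing the batch: Σ batch = 1056 pbw; LOI removed, Σ of batch·LOI: 56.59 pbw; yield = glass ÷ total batch = 94.64%.

Revised batch per 999.9 pbw fused product:
  Alumina hydrate: 55.31 pbw
  Dead-burnt magnesia: 64.17 pbw
  TiO2: 81.21 pbw
  Talc: 712.3 pbw
  ZrSiO4: 143.5 pbw
Total batch = 1056 pbw; LOI loss = 56.59 pbw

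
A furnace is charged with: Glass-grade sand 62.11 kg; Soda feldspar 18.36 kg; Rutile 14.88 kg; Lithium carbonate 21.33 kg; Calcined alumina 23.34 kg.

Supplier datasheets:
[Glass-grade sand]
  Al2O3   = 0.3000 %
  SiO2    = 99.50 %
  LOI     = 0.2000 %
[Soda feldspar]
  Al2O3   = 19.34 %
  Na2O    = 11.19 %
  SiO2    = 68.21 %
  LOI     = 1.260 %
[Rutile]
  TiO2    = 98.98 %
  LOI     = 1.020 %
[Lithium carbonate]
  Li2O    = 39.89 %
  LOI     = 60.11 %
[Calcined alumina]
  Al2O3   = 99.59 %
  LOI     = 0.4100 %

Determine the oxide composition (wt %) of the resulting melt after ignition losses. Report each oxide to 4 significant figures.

Every computation runs at exact precision through the solve. In-progress results are printed rounded off to 4 significant figures in the working. A single rounding yields each reported value — all derived quantities are carried from the weighed amounts for 126.6 kg of glass in exact precision (LOI, totals, the yield, net glass mass, five oxide percentages), precisely as stated by question or answer.
Per-oxide mass from batch:
  TiO2: 14.88·0.9898 = 14.73 kg
  Li2O: 21.33·0.3989 = 8.509 kg
  Al2O3: 62.11·0.003000 + 18.36·0.1934 + 23.34·0.9959 = 26.98 kg
  Na2O: 18.36·0.1119 = 2.054 kg
  SiO2: 62.11·0.9950 + 18.36·0.6821 = 74.32 kg
LOI: 62.11·0.002000 + 18.36·0.01260 + 14.88·0.01020 + 21.33·0.6011 + 23.34·0.004100 = 13.42 kg
Glass = total batch minus LOI = 140.0 − 13.42 = 126.6 kg (equal to the oxide-mass sum)
wt %: oxide over glass, times 100

Glass mass = 126.6 kg (batch 140.0 − LOI 13.42).
Composition: TiO2 11.63%, Li2O 6.721%, Al2O3 21.31%, Na2O 1.623%, SiO2 58.71%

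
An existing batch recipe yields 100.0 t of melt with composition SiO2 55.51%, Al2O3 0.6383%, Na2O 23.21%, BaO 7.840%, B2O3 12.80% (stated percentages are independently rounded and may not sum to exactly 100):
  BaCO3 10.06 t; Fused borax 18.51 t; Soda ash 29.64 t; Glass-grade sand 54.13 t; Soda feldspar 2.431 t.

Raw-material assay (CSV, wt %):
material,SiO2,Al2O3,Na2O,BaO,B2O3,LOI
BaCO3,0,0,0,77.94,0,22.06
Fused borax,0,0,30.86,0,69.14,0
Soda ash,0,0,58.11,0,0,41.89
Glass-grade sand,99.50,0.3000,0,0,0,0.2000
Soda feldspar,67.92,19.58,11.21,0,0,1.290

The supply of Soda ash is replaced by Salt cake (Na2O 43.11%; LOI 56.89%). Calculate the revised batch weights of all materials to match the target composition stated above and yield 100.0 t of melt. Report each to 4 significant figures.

All arithmetic runs at exact precision through every step. Working values are displayed with 4-significant-figure rounding in the working — a single rounding produces every reported value. Derived quantities are recomputed at exact precision (net glass mass, ignition loss, the five compositions, yield, totals) from the weighed amounts on 100.0 t of glass as set out in the question or the answer.
Oxide mass targets, per 100.0 t melt:
  SiO2: 55.51% × 100.0 = 55.51 t
  Al2O3: 0.6383% × 100.0 = 0.6383 t
  Na2O: 23.21% × 100.0 = 23.21 t
  BaO: 7.840% × 100.0 = 7.840 t
  B2O3: 12.80% × 100.0 = 12.80 t
Per-oxide balance check using the reported weights, at the basis given (each sum matches its target mass once rounding is allowed for):
  SiO2: 54.13·0.9950 + 2.431·0.6792 = 55.51 t (target 55.51 t)
  Al2O3: 54.13·0.003000 + 2.431·0.1958 = 0.6384 t (target 0.6383 t)
  Na2O: 18.51·0.3086 + 39.95·0.4311 + 2.431·0.1121 = 23.21 t (target 23.21 t)
  BaO: 10.06·0.7794 = 7.841 t (target 7.840 t)
  B2O3: 18.51·0.6914 = 12.80 t (target 12.80 t)
Auditing the glass mass value: net batch after ignition = 99.99 t (per-oxide target masses sum to 100.0 t; with the basis standing at 100.0 t — rounding explains the deltas).
Summing the batch: Σ batch = 125.1 t; the LOI term Σ batch·LOI equals 25.09 t; yield = glass ÷ total batch = 79.94%.

Revised batch per 100.0 t melt:
  BaCO3: 10.06 t
  Fused borax: 18.51 t
  Salt cake: 39.95 t
  Glass-grade sand: 54.13 t
  Soda feldspar: 2.431 t
Total batch = 125.1 t; LOI loss = 25.09 t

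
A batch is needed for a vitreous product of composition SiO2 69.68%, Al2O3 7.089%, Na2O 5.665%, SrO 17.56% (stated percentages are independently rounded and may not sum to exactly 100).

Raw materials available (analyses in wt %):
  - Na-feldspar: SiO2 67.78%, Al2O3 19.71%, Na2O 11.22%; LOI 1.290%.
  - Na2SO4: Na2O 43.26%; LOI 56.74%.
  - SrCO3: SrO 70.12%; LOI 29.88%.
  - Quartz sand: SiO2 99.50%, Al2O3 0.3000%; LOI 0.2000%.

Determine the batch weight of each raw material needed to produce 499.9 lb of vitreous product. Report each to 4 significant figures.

Batch per 499.9 lb vitreous product:
  Na-feldspar: 176.3 lb
  Na2SO4: 19.74 lb
  SrCO3: 125.2 lb
  Quartz sand: 230.0 lb
Total batch = 551.2 lb; LOI loss = 51.34 lb; yield = 90.69%

The whole derivation runs at full precision at every stage — the intermediate values appear, rounded to 4 significant digits, in the printout — a single rounding yields every reported number — all derived quantities are carried in exact precision (LOI, the totals, yield, glass mass, four oxide percentages) from the batch weights at 499.9 lb of glass, as they appear in the question or the answer.
Target masses of each oxide per 499.9 lb vitreous product:
  SiO2: 69.68% × 499.9 = 348.3 lb
  Al2O3: 7.089% × 499.9 = 35.44 lb
  Na2O: 5.665% × 499.9 = 28.32 lb
  SrO: 17.56% × 499.9 = 87.78 lb
Per-oxide balance check from the weights as reported, for the quoted basis mass (target by target, the sums agree net of answer rounding effects):
  SiO2: 176.3·0.6778 + 230.0·0.9950 = 348.3 lb (target 348.3 lb)
  Al2O3: 176.3·0.1971 + 230.0·0.003000 = 35.44 lb (target 35.44 lb)
  Na2O: 176.3·0.1122 + 19.74·0.4326 = 28.32 lb (target 28.32 lb)
  SrO: 125.2·0.7012 = 87.79 lb (target 87.78 lb)
The glass-mass cross-check: the batch minus its LOI: 499.9 lb (per-oxide target masses sum to 499.9 lb; stated basis 499.9 lb — a pure rounding effect).
Total batch = Σ batch = 551.2 lb; LOI removed, Σ of batch·LOI: 51.34 lb; glass ÷ batch gives a yield of 90.69%.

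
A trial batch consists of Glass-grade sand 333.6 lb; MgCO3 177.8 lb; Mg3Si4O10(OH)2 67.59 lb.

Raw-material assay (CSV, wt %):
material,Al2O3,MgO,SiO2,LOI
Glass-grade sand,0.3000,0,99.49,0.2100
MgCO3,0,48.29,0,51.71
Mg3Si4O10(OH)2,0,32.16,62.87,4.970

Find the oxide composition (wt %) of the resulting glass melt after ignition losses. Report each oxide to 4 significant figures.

Glass mass = 483.0 lb (batch 579.0 − LOI 96.00).
Composition: Al2O3 0.2072%, MgO 22.28%, SiO2 77.52%

In-progress results are displayed rounded off to 4 significant digits within the worked lines; all internal work keeps full precision from first step to last. Exactly one rounding is applied to every reported number; all derived quantities are computed in full precision (the yield, three oxide percentages, net glass mass, totals, LOI) from the weighed amounts per 483.0 lb of glass, as quoted within problem or answer.
Oxide-by-oxide delivered mass:
  Al2O3: 333.6·0.003000 = 1.001 lb
  MgO: 177.8·0.4829 + 67.59·0.3216 = 107.6 lb
  SiO2: 333.6·0.9949 + 67.59·0.6287 = 374.4 lb
LOI: 333.6·0.002100 + 177.8·0.5171 + 67.59·0.04970 = 96.00 lb
batch − LOI leaves glass = 579.0 − 96.00 = 483.0 lb (= the summed oxide contributions)
percent by weight: oxide/glass ×100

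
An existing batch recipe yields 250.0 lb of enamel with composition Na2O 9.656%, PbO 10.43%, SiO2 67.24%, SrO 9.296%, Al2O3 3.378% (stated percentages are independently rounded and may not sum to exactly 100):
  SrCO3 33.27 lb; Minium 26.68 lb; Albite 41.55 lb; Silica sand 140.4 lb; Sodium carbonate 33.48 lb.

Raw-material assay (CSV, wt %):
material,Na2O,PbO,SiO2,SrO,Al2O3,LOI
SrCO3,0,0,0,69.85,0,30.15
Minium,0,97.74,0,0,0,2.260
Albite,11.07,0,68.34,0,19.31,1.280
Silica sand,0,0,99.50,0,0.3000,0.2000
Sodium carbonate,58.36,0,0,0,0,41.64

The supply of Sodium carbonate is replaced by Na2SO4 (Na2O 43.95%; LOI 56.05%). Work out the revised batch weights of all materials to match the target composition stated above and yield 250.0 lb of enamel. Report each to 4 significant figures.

All internal work runs at full float precision in every operation; the intermediate values appear rounded to four significant digits as written. Each reported figure is rounded a single time. Derived quantities are carried using the weight values at 250.0 lb of glass in full float precision (yield, ignition loss, the totals, the five compositions, net glass mass) as given in the problem or answer text.
Target masses of each oxide per 250.0 lb enamel:
  Na2O: 9.656% × 250.0 = 24.14 lb
  PbO: 10.43% × 250.0 = 26.08 lb
  SiO2: 67.24% × 250.0 = 168.1 lb
  SrO: 9.296% × 250.0 = 23.24 lb
  Al2O3: 3.378% × 250.0 = 8.445 lb
Mass-balance tally per oxide working from each reported weight, at the basis given (summed amounts equal target values net of answer rounding effects):
  Na2O: 41.55·0.1107 + 44.46·0.4395 = 24.14 lb (target 24.14 lb)
  PbO: 26.68·0.9774 = 26.08 lb (target 26.08 lb)
  SiO2: 41.55·0.6834 + 140.4·0.9950 = 168.1 lb (target 168.1 lb)
  SrO: 33.27·0.6985 = 23.24 lb (target 23.24 lb)
  Al2O3: 41.55·0.1931 + 140.4·0.003000 = 8.445 lb (target 8.445 lb)
Glass-mass bookkeeping: batch Σ − ignition loss = 250.0 lb (the targets, summed, come to 250.0 lb; with the basis standing at 250.0 lb — gaps are rounding artifacts).
Batch grand total — Σ batch = 286.4 lb; the LOI term Σ batch·LOI equals 36.37 lb; the yield ratio, glass ÷ batch: 87.30%.

Revised batch per 250.0 lb enamel:
  SrCO3: 33.27 lb
  Minium: 26.68 lb
  Albite: 41.55 lb
  Silica sand: 140.4 lb
  Na2SO4: 44.46 lb
Total batch = 286.4 lb; LOI loss = 36.37 lb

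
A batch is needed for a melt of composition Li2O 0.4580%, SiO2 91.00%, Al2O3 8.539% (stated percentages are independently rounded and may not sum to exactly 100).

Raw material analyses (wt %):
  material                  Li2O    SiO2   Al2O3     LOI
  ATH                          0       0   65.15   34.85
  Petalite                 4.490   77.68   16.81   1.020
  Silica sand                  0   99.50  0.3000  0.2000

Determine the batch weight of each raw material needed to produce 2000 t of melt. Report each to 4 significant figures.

All arithmetic keeps full float precision in every operation — the intermediate values are displayed rounded off to 4 significant digits in the working; each reported value is rounded a single time — derived quantities (LOI, net glass mass, three oxide percentages, the totals, the yield) are re-derived starting from the weights for 2000 t of glass at exact precision exactly as shown in question or answer.
The oxide mass targets at 2000 t melt:
  Li2O: 0.4580% × 2000 = 9.160 t
  SiO2: 91.00% × 2000 = 1820 t
  Al2O3: 8.539% × 2000 = 170.8 t
Balance tally, oxide-wise, with the batch weights as given, relative to the basis at hand (summed amounts equal target values exact up to rounding of places):
  Li2O: 204.0·0.04490 = 9.160 t (target 9.160 t)
  SiO2: 204.0·0.7768 + 1670·0.9950 = 1820 t (target 1820 t)
  Al2O3: 201.8·0.6515 + 204.0·0.1681 + 1670·0.003000 = 170.8 t (target 170.8 t)
Glass-mass bookkeeping: net batch after ignition = 2000 t (per-oxide target masses sum to 2000 t; against the stated basis, 2000 t — differing by rounding only).
Total batch = Σ batch = 2076 t; Σ batch·LOI gives LOI loss = 75.75 t; yield: glass divided by total = 96.35%.

Batch per 2000 t melt:
  ATH: 201.8 t
  Petalite: 204.0 t
  Silica sand: 1670 t
Total batch = 2076 t; LOI loss = 75.75 t; yield = 96.35%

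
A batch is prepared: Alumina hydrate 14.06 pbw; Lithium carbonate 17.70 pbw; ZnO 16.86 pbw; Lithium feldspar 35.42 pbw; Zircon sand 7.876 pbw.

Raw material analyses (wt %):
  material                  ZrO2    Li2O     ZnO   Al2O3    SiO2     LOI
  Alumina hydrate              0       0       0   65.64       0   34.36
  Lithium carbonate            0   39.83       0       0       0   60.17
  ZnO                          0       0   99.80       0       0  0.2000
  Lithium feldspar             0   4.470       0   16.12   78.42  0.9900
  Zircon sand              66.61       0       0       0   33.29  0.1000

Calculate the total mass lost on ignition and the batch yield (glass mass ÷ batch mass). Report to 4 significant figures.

LOI loss = 15.87 pbw; glass = 76.04 pbw; yield = 82.73%

Values along the way are printed, rounded to four significant figures, as written — every computation holds exact precision end to end; a single rounding completes every reported value. All derived quantities (glass mass, five oxide percentages, LOI, the totals, the yield) are re-derived from the batch weights on 76.04 pbw of glass in exact precision, as set out in the problem or the answer.
Per-material ignition loss:
  Alumina hydrate: 14.06 × 0.3436 = 4.831 pbw
  Lithium carbonate: 17.70 × 0.6017 = 10.65 pbw
  ZnO: 16.86 × 0.002000 = 0.03372 pbw
  Lithium feldspar: 35.42 × 0.009900 = 0.3507 pbw
  Zircon sand: 7.876 × 0.001000 = 0.007876 pbw
Total LOI = 15.87 pbw
Glass = batch − LOI = 91.92 − 15.87 = 76.04 pbw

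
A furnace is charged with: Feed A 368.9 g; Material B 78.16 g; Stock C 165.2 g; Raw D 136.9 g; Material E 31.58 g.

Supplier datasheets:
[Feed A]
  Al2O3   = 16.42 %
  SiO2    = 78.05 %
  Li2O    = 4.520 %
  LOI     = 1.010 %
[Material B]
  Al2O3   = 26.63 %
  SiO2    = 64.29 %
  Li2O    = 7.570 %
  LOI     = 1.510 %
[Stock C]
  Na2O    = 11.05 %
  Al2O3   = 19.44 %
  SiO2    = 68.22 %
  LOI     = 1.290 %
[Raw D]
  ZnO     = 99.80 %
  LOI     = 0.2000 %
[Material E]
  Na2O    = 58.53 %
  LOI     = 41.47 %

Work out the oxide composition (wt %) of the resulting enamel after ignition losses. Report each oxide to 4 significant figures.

All arithmetic holds full precision from start to finish. Values along the way are shown rounded to 4 significant digits on the page — exactly one rounding lands on each reported value; all derived quantities, including ignition loss, glass mass, totals, five oxide percentages, the yield, are carried starting from the weights on 760.3 g of glass at full float precision, precisely as stated by the problem or the answer.
What the batch supplies per oxide:
  ZnO: 136.9·0.9980 = 136.6 g
  Na2O: 165.2·0.1105 + 31.58·0.5853 = 36.74 g
  Al2O3: 368.9·0.1642 + 78.16·0.2663 + 165.2·0.1944 = 113.5 g
  SiO2: 368.9·0.7805 + 78.16·0.6429 + 165.2·0.6822 = 450.9 g
  Li2O: 368.9·0.04520 + 78.16·0.07570 = 22.59 g
LOI: 368.9·0.01010 + 78.16·0.01510 + 165.2·0.01290 + 136.9·0.002000 + 31.58·0.4147 = 20.41 g
Net of LOI, the glass mass = 780.7 − 20.41 = 760.3 g (= the summed oxide contributions)
wt % = 100 × oxide mass / glass mass

Glass mass = 760.3 g (batch 780.7 − LOI 20.41).
Composition: ZnO 17.97%, Na2O 4.832%, Al2O3 14.93%, SiO2 59.30%, Li2O 2.971%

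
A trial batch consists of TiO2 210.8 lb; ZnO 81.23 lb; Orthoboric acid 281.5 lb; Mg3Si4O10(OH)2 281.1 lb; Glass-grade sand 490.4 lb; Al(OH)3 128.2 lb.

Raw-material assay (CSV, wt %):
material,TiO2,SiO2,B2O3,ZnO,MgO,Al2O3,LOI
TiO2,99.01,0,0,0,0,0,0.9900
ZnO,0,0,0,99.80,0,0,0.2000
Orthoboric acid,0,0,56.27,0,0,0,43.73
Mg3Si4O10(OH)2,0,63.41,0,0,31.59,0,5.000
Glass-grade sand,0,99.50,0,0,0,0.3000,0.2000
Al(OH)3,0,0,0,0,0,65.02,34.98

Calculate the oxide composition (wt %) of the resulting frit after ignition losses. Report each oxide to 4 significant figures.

Working values appear, rounded to 4 significant digits, within the worked lines — each numeric step carries exact precision at each step — a single rounding completes every reported value. All derived quantities are recomputed in exact precision (LOI, the yield, the six compositions, the totals, net glass mass) from the weighed amounts for 1288 lb of glass, exactly as printed in question or answer.
Oxide-by-oxide delivered mass:
  TiO2: 210.8·0.9901 = 208.7 lb
  SiO2: 281.1·0.6341 + 490.4·0.9950 = 666.2 lb
  B2O3: 281.5·0.5627 = 158.4 lb
  ZnO: 81.23·0.9980 = 81.07 lb
  MgO: 281.1·0.3159 = 88.80 lb
  Al2O3: 490.4·0.003000 + 128.2·0.6502 = 84.83 lb
LOI: 210.8·0.009900 + 81.23·0.002000 + 281.5·0.4373 + 281.1·0.05000 + 490.4·0.002000 + 128.2·0.3498 = 185.2 lb
Net of LOI, the glass mass = 1473 − 185.2 = 1288 lb (matching Σ of the oxides)
each oxide over glass, ×100, is wt %

Glass mass = 1288 lb (batch 1473 − LOI 185.2).
Composition: TiO2 16.20%, SiO2 51.72%, B2O3 12.30%, ZnO 6.294%, MgO 6.894%, Al2O3 6.586%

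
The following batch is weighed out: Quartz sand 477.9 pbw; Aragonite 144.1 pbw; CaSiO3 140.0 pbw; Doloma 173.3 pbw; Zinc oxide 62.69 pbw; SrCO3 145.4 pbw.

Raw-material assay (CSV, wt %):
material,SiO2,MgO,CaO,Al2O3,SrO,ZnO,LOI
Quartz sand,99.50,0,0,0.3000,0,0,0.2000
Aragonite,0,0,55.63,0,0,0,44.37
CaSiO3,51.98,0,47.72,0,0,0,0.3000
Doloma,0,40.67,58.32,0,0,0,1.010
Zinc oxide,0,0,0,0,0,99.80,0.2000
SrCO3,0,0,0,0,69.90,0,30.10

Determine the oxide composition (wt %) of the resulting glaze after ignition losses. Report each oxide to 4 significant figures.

Glass mass = 1032 pbw (batch 1143 − LOI 111.0).
Composition: SiO2 53.11%, MgO 6.827%, CaO 24.02%, Al2O3 0.1389%, SrO 9.844%, ZnO 6.060%

Every computation carries exact precision end to end; mid-chain values are shown (rounded to 4 significant figures) across the worked steps; each reported figure receives exactly one rounding; the derived quantities (totals, ignition loss, the six compositions, yield, glass mass) are recomputed starting from the weights per 1032 pbw of glass at exact precision, exactly as shown in the problem or answer text.
Oxide masses out of the charge:
  SiO2: 477.9·0.9950 + 140.0·0.5198 = 548.3 pbw
  MgO: 173.3·0.4067 = 70.48 pbw
  CaO: 144.1·0.5563 + 140.0·0.4772 + 173.3·0.5832 = 248.0 pbw
  Al2O3: 477.9·0.003000 = 1.434 pbw
  SrO: 145.4·0.6990 = 101.6 pbw
  ZnO: 62.69·0.9980 = 62.56 pbw
LOI: 477.9·0.002000 + 144.1·0.4437 + 140.0·0.003000 + 173.3·0.01010 + 62.69·0.002000 + 145.4·0.3010 = 111.0 pbw
Glass mass = batch − LOI = 1143 − 111.0 = 1032 pbw (equal to the oxide-mass sum)
oxide / glass × 100 gives the wt %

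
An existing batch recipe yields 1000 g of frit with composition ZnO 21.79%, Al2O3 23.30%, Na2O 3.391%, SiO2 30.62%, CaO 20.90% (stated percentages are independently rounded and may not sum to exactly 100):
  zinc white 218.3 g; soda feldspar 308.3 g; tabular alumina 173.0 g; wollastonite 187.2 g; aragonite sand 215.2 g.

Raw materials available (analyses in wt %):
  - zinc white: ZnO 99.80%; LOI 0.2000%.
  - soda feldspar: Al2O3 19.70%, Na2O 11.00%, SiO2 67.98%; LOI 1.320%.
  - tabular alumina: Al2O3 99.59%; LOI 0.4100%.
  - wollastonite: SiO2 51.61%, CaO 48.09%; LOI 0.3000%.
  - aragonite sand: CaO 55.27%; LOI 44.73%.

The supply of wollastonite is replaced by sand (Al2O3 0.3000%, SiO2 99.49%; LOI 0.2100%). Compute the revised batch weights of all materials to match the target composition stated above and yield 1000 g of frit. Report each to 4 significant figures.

Revised batch per 1000 g frit:
  zinc white: 218.3 g
  soda feldspar: 308.3 g
  tabular alumina: 172.7 g
  sand: 97.13 g
  aragonite sand: 378.1 g
Total batch = 1175 g; LOI loss = 174.5 g

The intermediate values are shown rounded off to 4 significant digits on the page — the whole derivation maintains full precision in every operation. Every reported value takes exactly one rounding; derived quantities (yield, totals, LOI, glass mass, five oxide percentages) are computed starting from the weights on 1000 g of glass in full float precision, exactly as shown in the question or the answer.
Oxide mass targets, per 1000 g frit:
  ZnO: 21.79% × 1000 = 217.9 g
  Al2O3: 23.30% × 1000 = 233.0 g
  Na2O: 3.391% × 1000 = 33.91 g
  SiO2: 30.62% × 1000 = 306.2 g
  CaO: 20.90% × 1000 = 209.0 g
Checking each oxide sum using the reported weights, against the basis in use (every target is met by its sum net of answer rounding effects):
  ZnO: 218.3·0.9980 = 217.9 g (target 217.9 g)
  Al2O3: 308.3·0.1970 + 172.7·0.9959 + 97.13·0.003000 = 233.0 g (target 233.0 g)
  Na2O: 308.3·0.1100 = 33.91 g (target 33.91 g)
  SiO2: 308.3·0.6798 + 97.13·0.9949 = 306.2 g (target 306.2 g)
  CaO: 378.1·0.5527 = 209.0 g (target 209.0 g)
Consistency of the glass mass: total charge less LOI = 1000 g (the targets, summed, come to 1000 g; with the basis standing at 1000 g — any gap is answer rounding).
Whole-batch sum: Σ batch = 1175 g; the LOI term Σ batch·LOI equals 174.5 g; glass ÷ batch gives a yield of 85.14%.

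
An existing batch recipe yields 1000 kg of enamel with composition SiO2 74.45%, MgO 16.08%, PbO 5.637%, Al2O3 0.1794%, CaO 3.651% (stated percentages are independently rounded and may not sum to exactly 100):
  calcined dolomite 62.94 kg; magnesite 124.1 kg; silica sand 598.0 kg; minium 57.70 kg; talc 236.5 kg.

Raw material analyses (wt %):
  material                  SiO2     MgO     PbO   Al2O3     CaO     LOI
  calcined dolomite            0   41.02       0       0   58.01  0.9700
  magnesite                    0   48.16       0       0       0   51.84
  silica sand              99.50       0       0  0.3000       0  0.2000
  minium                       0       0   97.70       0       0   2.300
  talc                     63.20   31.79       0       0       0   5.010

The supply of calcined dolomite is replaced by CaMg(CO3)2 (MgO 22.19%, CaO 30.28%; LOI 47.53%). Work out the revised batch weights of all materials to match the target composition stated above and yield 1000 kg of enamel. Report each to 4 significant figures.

Revised batch per 1000 kg enamel:
  CaMg(CO3)2: 120.6 kg
  magnesite: 122.2 kg
  silica sand: 598.0 kg
  minium: 57.70 kg
  talc: 236.5 kg
Total batch = 1135 kg; LOI loss = 135.0 kg

Every computation maintains exact precision at each step. Mid-chain values appear (rounded to 4 significant figures) in the printout; a single rounding produces each reported result — derived quantities, including the totals, LOI, the yield, five oxide percentages, net glass mass, are carried from the batch weights at 1000 kg of glass at full precision, as set out in the problem or answer text.
The oxide mass targets at 1000 kg enamel:
  SiO2: 74.45% × 1000 = 744.5 kg
  MgO: 16.08% × 1000 = 160.8 kg
  PbO: 5.637% × 1000 = 56.37 kg
  Al2O3: 0.1794% × 1000 = 1.794 kg
  CaO: 3.651% × 1000 = 36.51 kg
Per-oxide balance check from the weights as reported, relative to the basis at hand (oxide sums agree with the targets inside rounding margins):
  SiO2: 598.0·0.9950 + 236.5·0.6320 = 744.5 kg (target 744.5 kg)
  MgO: 120.6·0.2219 + 122.2·0.4816 + 236.5·0.3179 = 160.8 kg (target 160.8 kg)
  PbO: 57.70·0.9770 = 56.37 kg (target 56.37 kg)
  Al2O3: 598.0·0.003000 = 1.794 kg (target 1.794 kg)
  CaO: 120.6·0.3028 = 36.52 kg (target 36.51 kg)
Auditing the glass mass value: total batch − LOI = 1000 kg (targets for the oxides total 1000 kg; against the stated basis, 1000 kg — deltas are rounding alone).
Summing the batch: Σ batch = 1135 kg; Σ batch·LOI gives LOI loss = 135.0 kg; yield: glass divided by total = 88.10%.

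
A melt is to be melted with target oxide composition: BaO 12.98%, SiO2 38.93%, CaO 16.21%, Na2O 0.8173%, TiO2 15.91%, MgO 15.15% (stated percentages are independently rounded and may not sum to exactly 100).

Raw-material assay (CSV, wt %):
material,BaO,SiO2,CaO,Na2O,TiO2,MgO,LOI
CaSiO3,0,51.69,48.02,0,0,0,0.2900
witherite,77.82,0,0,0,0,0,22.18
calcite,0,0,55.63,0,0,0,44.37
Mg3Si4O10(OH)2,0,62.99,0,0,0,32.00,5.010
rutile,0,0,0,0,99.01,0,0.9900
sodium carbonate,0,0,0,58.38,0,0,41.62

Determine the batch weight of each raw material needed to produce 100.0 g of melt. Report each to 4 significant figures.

Batch per 100.0 g melt:
  CaSiO3: 17.62 g
  witherite: 16.68 g
  calcite: 13.93 g
  Mg3Si4O10(OH)2: 47.34 g
  rutile: 16.07 g
  sodium carbonate: 1.400 g
Total batch = 113.0 g; LOI loss = 13.04 g; yield = 88.46%

Values along the way are printed rounded off to 4 significant digits as written. The working math runs at exact precision in all steps — exactly one rounding goes into every reported figure. All derived quantities (totals, net glass mass, LOI, the yield, the six compositions) are recomputed starting from the weights per 100.0 g of glass at full float precision, as written in either problem or answer.
Target masses of each oxide per 100.0 g melt:
  BaO: 12.98% × 100.0 = 12.98 g
  SiO2: 38.93% × 100.0 = 38.93 g
  CaO: 16.21% × 100.0 = 16.21 g
  Na2O: 0.8173% × 100.0 = 0.8173 g
  TiO2: 15.91% × 100.0 = 15.91 g
  MgO: 15.15% × 100.0 = 15.15 g
Verifying the oxide balance applying the batch weights above, under the basis named above (sums match the target masses inside rounding margins):
  BaO: 16.68·0.7782 = 12.98 g (target 12.98 g)
  SiO2: 17.62·0.5169 + 47.34·0.6299 = 38.93 g (target 38.93 g)
  CaO: 17.62·0.4802 + 13.93·0.5563 = 16.21 g (target 16.21 g)
  Na2O: 1.400·0.5838 = 0.8173 g (target 0.8173 g)
  TiO2: 16.07·0.9901 = 15.91 g (target 15.91 g)
  MgO: 47.34·0.3200 = 15.15 g (target 15.15 g)
Glass mass check: Σ batch − LOI loss = 100.0 g (per-oxide target masses sum to 100.0 g; with the basis standing at 100.0 g — any gap is answer rounding).
Whole-batch sum: Σ batch = 113.0 g; loss to ignition Σ batch·LOI = 13.04 g; the yield ratio, glass ÷ batch: 88.46%.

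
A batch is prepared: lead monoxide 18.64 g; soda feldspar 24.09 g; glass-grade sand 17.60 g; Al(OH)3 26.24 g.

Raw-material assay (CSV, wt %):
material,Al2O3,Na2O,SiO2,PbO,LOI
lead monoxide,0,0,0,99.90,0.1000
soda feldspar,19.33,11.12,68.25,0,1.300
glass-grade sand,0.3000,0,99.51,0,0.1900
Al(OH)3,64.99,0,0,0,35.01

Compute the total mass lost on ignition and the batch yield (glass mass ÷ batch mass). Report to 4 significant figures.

LOI loss = 9.552 g; glass = 77.02 g; yield = 88.97%

Each numeric step holds full float precision through the solve; the intermediate values are shown, rounded to four significant figures, on the page — every reported result undergoes a single rounding — all derived quantities, including ignition loss, yield, four oxide percentages, net glass mass, totals, are rebuilt from the batch weights per 77.02 g of glass in full precision, as quoted within the question or the answer.
Loss on ignition, line by line:
  lead monoxide: 18.64 × 0.001000 = 0.01864 g
  soda feldspar: 24.09 × 0.01300 = 0.3132 g
  glass-grade sand: 17.60 × 0.001900 = 0.03344 g
  Al(OH)3: 26.24 × 0.3501 = 9.187 g
Total LOI = 9.552 g
Glass = batch − LOI = 86.57 − 9.552 = 77.02 g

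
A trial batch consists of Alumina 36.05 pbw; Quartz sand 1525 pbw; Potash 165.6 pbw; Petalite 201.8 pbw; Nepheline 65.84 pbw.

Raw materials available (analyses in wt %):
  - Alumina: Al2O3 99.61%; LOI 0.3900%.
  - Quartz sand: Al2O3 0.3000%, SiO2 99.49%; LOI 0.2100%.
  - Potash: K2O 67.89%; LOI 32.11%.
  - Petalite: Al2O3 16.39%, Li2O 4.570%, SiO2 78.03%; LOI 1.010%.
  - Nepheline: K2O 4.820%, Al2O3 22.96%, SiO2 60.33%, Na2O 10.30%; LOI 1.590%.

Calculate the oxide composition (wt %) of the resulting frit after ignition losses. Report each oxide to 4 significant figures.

Glass mass = 1935 pbw (batch 1994 − LOI 59.60).
Composition: K2O 5.975%, Al2O3 4.583%, Li2O 0.4767%, SiO2 88.61%, Na2O 0.3505%

The whole derivation holds full precision in every operation; intermediates are printed rounded to four significant digits alongside each step. Exactly one rounding lands on every reported value. The derived quantities, including the yield, net glass mass, five oxide percentages, ignition loss, the totals, are rebuilt using the weight values at 1935 pbw of glass at full float precision as quoted within either problem or answer.
Oxide-by-oxide delivered mass:
  K2O: 165.6·0.6789 + 65.84·0.04820 = 115.6 pbw
  Al2O3: 36.05·0.9961 + 1525·0.003000 + 201.8·0.1639 + 65.84·0.2296 = 88.68 pbw
  Li2O: 201.8·0.04570 = 9.222 pbw
  SiO2: 1525·0.9949 + 201.8·0.7803 + 65.84·0.6033 = 1714 pbw
  Na2O: 65.84·0.1030 = 6.782 pbw
LOI: 36.05·0.003900 + 1525·0.002100 + 165.6·0.3211 + 201.8·0.01010 + 65.84·0.01590 = 59.60 pbw
Glass mass = batch − LOI = 1994 − 59.60 = 1935 pbw (the oxide masses sum to this)
each oxide over glass, ×100, is wt %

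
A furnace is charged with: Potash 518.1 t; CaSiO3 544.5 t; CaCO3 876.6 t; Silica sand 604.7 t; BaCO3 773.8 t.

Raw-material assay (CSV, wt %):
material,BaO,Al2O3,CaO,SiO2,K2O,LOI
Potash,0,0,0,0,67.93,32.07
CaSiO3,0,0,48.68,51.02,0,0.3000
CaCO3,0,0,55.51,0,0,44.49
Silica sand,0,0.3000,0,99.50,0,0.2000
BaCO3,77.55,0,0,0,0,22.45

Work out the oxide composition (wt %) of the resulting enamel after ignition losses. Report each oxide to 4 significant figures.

Intermediates are displayed rounded off to 4 significant digits on the page; the whole derivation keeps full float precision from start to finish — every reported value is rounded exactly once. The derived quantities (totals, five oxide percentages, the yield, net glass mass, LOI) are recomputed from the batch weights on 2585 t of glass at exact precision as quoted within question or answer.
Oxide masses out of the charge:
  BaO: 773.8·0.7755 = 600.1 t
  Al2O3: 604.7·0.003000 = 1.814 t
  CaO: 544.5·0.4868 + 876.6·0.5551 = 751.7 t
  SiO2: 544.5·0.5102 + 604.7·0.9950 = 879.5 t
  K2O: 518.1·0.6793 = 351.9 t
LOI: 518.1·0.3207 + 544.5·0.003000 + 876.6·0.4449 + 604.7·0.002000 + 773.8·0.2245 = 732.7 t
The glass mass, total less LOI, = 3318 − 732.7 = 2585 t (= Σ oxide masses)
percent share: oxide ÷ glass, ×100

Glass mass = 2585 t (batch 3318 − LOI 732.7).
Composition: BaO 23.21%, Al2O3 0.07018%, CaO 29.08%, SiO2 34.02%, K2O 13.61%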